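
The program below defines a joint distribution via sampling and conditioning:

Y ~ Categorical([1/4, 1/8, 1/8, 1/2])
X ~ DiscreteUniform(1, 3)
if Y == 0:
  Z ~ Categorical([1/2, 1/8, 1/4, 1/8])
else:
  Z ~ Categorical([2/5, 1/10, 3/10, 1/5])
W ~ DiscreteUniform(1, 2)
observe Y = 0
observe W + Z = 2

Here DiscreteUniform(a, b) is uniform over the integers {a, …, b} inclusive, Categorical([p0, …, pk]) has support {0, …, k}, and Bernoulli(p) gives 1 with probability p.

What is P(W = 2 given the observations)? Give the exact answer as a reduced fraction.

P(W = 2 | obs) = 4/5

Enumerate traces; 6 have nonzero weight after conditioning:
  (Y=0, X=1, Z=0, W=2) weight 1/48
  (Y=0, X=1, Z=1, W=1) weight 1/192
  (Y=0, X=2, Z=0, W=2) weight 1/48
  (Y=0, X=2, Z=1, W=1) weight 1/192
  (Y=0, X=3, Z=0, W=2) weight 1/48
  (Y=0, X=3, Z=1, W=1) weight 1/192
Group by W:
  weight(W=1) = 1/64
  weight(W=2) = 1/16
Total weight = 1/64 + 1/16 = 5/64
P(W=1 | obs) = 1/64 / 5/64 = 1/5
P(W=2 | obs) = 1/16 / 5/64 = 4/5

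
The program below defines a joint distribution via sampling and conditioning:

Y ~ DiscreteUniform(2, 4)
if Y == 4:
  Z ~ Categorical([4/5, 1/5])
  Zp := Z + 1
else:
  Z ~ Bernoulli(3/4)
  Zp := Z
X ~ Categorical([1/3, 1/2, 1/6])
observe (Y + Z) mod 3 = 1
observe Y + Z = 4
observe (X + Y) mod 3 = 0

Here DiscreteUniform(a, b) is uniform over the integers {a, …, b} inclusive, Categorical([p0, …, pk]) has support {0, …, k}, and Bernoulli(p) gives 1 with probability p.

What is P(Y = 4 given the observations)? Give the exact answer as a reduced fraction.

P(Y = 4 | obs) = 8/23

Enumerate traces; 2 have nonzero weight after conditioning:
  (Y=3, Z=1, X=0) weight 1/12
  (Y=4, Z=0, X=2) weight 2/45
Group by Y:
  weight(Y=3) = 1/12
  weight(Y=4) = 2/45
Total weight = 1/12 + 2/45 = 23/180
P(Y=3 | obs) = 1/12 / 23/180 = 15/23
P(Y=4 | obs) = 2/45 / 23/180 = 8/23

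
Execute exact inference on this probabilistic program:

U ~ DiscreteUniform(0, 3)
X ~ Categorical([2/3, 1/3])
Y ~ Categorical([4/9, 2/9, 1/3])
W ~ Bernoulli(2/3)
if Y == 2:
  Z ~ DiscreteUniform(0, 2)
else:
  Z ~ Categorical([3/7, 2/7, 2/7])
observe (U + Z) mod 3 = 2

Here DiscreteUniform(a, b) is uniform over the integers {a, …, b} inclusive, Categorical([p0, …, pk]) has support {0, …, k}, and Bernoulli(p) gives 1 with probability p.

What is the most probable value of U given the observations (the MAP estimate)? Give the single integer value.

argmax_v P(U = v | obs) = 2

Enumerate traces; 48 have nonzero weight after conditioning:
  (U=0, X=0, Y=0, W=0, Z=2) weight 4/567
  (U=0, X=0, Y=0, W=1, Z=2) weight 8/567
  (U=0, X=0, Y=1, W=0, Z=2) weight 2/567
  (U=0, X=0, Y=1, W=1, Z=2) weight 4/567
  (U=0, X=0, Y=2, W=0, Z=2) weight 1/162
  (U=0, X=0, Y=2, W=1, Z=2) weight 1/81
  (U=0, X=1, Y=0, W=0, Z=2) weight 2/567
  (U=0, X=1, Y=0, W=1, Z=2) weight 4/567
  (U=1, X=0, Y=0, W=0, Z=1) weight 4/567
  (U=2, X=0, Y=0, W=0, Z=0) weight 2/189
  … 38 more
Group by U:
  weight(U=0) = 19/252
  weight(U=1) = 19/252
  weight(U=2) = 25/252
  weight(U=3) = 19/252
Total weight = 19/252 + 19/252 + 25/252 + 19/252 = 41/126
P(U=0 | obs) = 19/252 / 41/126 = 19/82
P(U=1 | obs) = 19/252 / 41/126 = 19/82
P(U=2 | obs) = 25/252 / 41/126 = 25/82
P(U=3 | obs) = 19/252 / 41/126 = 19/82
argmax = 2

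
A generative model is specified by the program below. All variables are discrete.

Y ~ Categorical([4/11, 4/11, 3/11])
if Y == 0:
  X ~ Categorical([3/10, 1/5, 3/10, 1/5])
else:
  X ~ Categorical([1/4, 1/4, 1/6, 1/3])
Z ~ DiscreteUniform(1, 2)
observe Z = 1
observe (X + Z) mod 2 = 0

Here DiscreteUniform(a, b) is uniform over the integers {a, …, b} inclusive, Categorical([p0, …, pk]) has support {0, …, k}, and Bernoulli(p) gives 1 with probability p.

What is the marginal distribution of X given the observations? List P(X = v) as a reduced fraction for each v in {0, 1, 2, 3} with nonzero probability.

P(X=1) = 153/341, P(X=3) = 188/341

Enumerate traces; 6 have nonzero weight after conditioning:
  (Y=0, X=1, Z=1) weight 2/55
  (Y=0, X=3, Z=1) weight 2/55
  (Y=1, X=1, Z=1) weight 1/22
  (Y=1, X=3, Z=1) weight 2/33
  (Y=2, X=1, Z=1) weight 3/88
  (Y=2, X=3, Z=1) weight 1/22
Group by X:
  weight(X=1) = 51/440
  weight(X=3) = 47/330
Total weight = 51/440 + 47/330 = 31/120
P(X=1 | obs) = 51/440 / 31/120 = 153/341
P(X=3 | obs) = 47/330 / 31/120 = 188/341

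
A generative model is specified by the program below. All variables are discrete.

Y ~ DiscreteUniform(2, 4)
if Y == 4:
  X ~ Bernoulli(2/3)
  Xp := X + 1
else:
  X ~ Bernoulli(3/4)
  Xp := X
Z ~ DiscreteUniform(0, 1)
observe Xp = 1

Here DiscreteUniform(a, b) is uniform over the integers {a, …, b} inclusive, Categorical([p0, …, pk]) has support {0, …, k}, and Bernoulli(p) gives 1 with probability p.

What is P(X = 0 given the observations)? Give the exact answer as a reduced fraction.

P(X = 0 | obs) = 2/11

Enumerate traces; 6 have nonzero weight after conditioning:
  (Y=2, X=1, Z=0) weight 1/8
  (Y=2, X=1, Z=1) weight 1/8
  (Y=3, X=1, Z=0) weight 1/8
  (Y=3, X=1, Z=1) weight 1/8
  (Y=4, X=0, Z=0) weight 1/18
  (Y=4, X=0, Z=1) weight 1/18
Group by X:
  weight(X=0) = 1/9
  weight(X=1) = 1/2
Total weight = 1/9 + 1/2 = 11/18
P(X=0 | obs) = 1/9 / 11/18 = 2/11
P(X=1 | obs) = 1/2 / 11/18 = 9/11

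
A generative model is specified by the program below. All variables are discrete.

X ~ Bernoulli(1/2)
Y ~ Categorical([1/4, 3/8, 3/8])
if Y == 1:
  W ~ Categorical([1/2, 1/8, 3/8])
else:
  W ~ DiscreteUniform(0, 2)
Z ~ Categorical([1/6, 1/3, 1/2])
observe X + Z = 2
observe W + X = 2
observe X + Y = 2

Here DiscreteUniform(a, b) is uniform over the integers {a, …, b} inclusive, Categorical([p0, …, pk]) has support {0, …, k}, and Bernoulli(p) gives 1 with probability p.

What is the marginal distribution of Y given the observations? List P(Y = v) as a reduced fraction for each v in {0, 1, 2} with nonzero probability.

Enumerate traces; 2 have nonzero weight after conditioning:
  (X=0, Y=2, W=2, Z=2) weight 1/32
  (X=1, Y=1, W=1, Z=1) weight 1/128
Group by Y:
  weight(Y=1) = 1/128
  weight(Y=2) = 1/32
Total weight = 1/128 + 1/32 = 5/128
P(Y=1 | obs) = 1/128 / 5/128 = 1/5
P(Y=2 | obs) = 1/32 / 5/128 = 4/5

P(Y=1) = 1/5, P(Y=2) = 4/5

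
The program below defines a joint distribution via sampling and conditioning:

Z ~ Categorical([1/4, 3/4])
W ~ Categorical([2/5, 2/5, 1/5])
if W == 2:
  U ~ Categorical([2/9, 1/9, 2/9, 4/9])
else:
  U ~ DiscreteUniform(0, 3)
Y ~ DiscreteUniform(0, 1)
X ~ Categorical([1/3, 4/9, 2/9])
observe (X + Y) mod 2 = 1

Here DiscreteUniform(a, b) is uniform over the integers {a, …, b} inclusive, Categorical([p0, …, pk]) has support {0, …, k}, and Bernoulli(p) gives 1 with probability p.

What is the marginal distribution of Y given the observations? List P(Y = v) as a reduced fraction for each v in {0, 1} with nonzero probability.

P(Y=0) = 4/9, P(Y=1) = 5/9

Enumerate traces; 72 have nonzero weight after conditioning:
  (Z=0, W=0, U=0, Y=0, X=1) weight 1/180
  (Z=0, W=0, U=0, Y=1, X=0) weight 1/240
  (Z=0, W=0, U=0, Y=1, X=2) weight 1/360
  (Z=0, W=0, U=1, Y=0, X=1) weight 1/180
  (Z=0, W=0, U=1, Y=1, X=0) weight 1/240
  (Z=0, W=0, U=1, Y=1, X=2) weight 1/360
  (Z=0, W=0, U=2, Y=0, X=1) weight 1/180
  (Z=0, W=0, U=2, Y=1, X=0) weight 1/240
  … 64 more
Group by Y:
  weight(Y=0) = 2/9
  weight(Y=1) = 5/18
Total weight = 2/9 + 5/18 = 1/2
P(Y=0 | obs) = 2/9 / 1/2 = 4/9
P(Y=1 | obs) = 5/18 / 1/2 = 5/9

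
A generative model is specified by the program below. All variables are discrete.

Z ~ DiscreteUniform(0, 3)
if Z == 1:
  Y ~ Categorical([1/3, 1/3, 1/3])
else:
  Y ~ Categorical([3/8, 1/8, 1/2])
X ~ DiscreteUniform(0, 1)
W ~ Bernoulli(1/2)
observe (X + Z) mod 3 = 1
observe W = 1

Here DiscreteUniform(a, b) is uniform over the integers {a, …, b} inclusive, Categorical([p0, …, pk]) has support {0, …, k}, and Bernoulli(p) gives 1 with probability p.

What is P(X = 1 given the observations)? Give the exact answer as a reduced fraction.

P(X = 1 | obs) = 2/3

Enumerate traces; 9 have nonzero weight after conditioning:
  (Z=0, Y=0, X=1, W=1) weight 3/128
  (Z=0, Y=1, X=1, W=1) weight 1/128
  (Z=0, Y=2, X=1, W=1) weight 1/32
  (Z=1, Y=0, X=0, W=1) weight 1/48
  (Z=1, Y=1, X=0, W=1) weight 1/48
  (Z=1, Y=2, X=0, W=1) weight 1/48
  (Z=3, Y=0, X=1, W=1) weight 3/128
  (Z=3, Y=1, X=1, W=1) weight 1/128
  … 1 more
Group by X:
  weight(X=0) = 1/16
  weight(X=1) = 1/8
Total weight = 1/16 + 1/8 = 3/16
P(X=0 | obs) = 1/16 / 3/16 = 1/3
P(X=1 | obs) = 1/8 / 3/16 = 2/3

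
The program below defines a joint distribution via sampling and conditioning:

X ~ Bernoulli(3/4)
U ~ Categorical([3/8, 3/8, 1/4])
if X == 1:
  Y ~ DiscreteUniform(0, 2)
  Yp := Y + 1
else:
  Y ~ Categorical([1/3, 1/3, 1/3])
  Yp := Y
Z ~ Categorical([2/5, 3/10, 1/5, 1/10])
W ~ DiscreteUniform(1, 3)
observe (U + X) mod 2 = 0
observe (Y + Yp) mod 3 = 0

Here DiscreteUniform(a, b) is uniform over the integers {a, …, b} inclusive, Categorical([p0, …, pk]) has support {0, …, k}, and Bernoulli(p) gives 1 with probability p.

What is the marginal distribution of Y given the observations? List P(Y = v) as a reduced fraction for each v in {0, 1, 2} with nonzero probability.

Enumerate traces; 36 have nonzero weight after conditioning:
  (X=0, U=0, Y=0, Z=0, W=1) weight 1/240
  (X=0, U=0, Y=0, Z=0, W=2) weight 1/240
  (X=0, U=0, Y=0, Z=0, W=3) weight 1/240
  (X=0, U=0, Y=0, Z=1, W=1) weight 1/320
  (X=0, U=0, Y=0, Z=1, W=2) weight 1/320
  (X=0, U=0, Y=0, Z=1, W=3) weight 1/320
  (X=0, U=0, Y=0, Z=2, W=1) weight 1/480
  (X=0, U=0, Y=0, Z=2, W=2) weight 1/480
  (X=1, U=1, Y=1, Z=0, W=1) weight 1/80
  … 27 more
Group by Y:
  weight(Y=0) = 5/96
  weight(Y=1) = 3/32
Total weight = 5/96 + 3/32 = 7/48
P(Y=0 | obs) = 5/96 / 7/48 = 5/14
P(Y=1 | obs) = 3/32 / 7/48 = 9/14

P(Y=0) = 5/14, P(Y=1) = 9/14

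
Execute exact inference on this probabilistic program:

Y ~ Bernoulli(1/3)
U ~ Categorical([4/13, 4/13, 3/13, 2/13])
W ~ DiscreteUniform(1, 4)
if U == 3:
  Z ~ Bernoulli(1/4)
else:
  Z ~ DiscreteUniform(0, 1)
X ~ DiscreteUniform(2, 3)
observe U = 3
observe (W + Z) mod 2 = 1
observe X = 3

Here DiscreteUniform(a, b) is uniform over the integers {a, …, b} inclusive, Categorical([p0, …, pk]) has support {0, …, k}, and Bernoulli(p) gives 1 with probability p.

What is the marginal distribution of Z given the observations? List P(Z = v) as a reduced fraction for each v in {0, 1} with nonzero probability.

P(Z=0) = 3/4, P(Z=1) = 1/4

Enumerate traces; 8 have nonzero weight after conditioning:
  (Y=0, U=3, W=1, Z=0, X=3) weight 1/104
  (Y=0, U=3, W=2, Z=1, X=3) weight 1/312
  (Y=0, U=3, W=3, Z=0, X=3) weight 1/104
  (Y=0, U=3, W=4, Z=1, X=3) weight 1/312
  (Y=1, U=3, W=1, Z=0, X=3) weight 1/208
  (Y=1, U=3, W=2, Z=1, X=3) weight 1/624
  (Y=1, U=3, W=3, Z=0, X=3) weight 1/208
  (Y=1, U=3, W=4, Z=1, X=3) weight 1/624
Group by Z:
  weight(Z=0) = 3/104
  weight(Z=1) = 1/104
Total weight = 3/104 + 1/104 = 1/26
P(Z=0 | obs) = 3/104 / 1/26 = 3/4
P(Z=1 | obs) = 1/104 / 1/26 = 1/4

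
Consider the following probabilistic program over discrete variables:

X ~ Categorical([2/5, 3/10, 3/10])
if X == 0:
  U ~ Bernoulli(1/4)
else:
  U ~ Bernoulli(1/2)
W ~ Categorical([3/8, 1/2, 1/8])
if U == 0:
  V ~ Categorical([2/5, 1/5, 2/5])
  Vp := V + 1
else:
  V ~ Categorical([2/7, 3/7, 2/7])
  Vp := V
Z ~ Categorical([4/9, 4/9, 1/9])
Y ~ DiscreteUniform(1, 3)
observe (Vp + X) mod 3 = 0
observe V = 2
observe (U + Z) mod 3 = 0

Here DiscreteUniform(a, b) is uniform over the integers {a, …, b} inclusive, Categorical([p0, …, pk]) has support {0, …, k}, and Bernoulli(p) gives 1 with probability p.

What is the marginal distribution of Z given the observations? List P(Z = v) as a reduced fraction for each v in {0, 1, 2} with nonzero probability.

P(Z=0) = 56/61, P(Z=2) = 5/61

Enumerate traces; 18 have nonzero weight after conditioning:
  (X=0, U=0, W=0, V=2, Z=0, Y=1) weight 1/150
  (X=0, U=0, W=0, V=2, Z=0, Y=2) weight 1/150
  (X=0, U=0, W=0, V=2, Z=0, Y=3) weight 1/150
  (X=0, U=0, W=1, V=2, Z=0, Y=1) weight 2/225
  (X=0, U=0, W=1, V=2, Z=0, Y=2) weight 2/225
  (X=0, U=0, W=1, V=2, Z=0, Y=3) weight 2/225
  (X=0, U=0, W=2, V=2, Z=0, Y=1) weight 1/450
  (X=0, U=0, W=2, V=2, Z=0, Y=2) weight 1/450
  (X=1, U=1, W=0, V=2, Z=2, Y=1) weight 1/1680
  … 9 more
Group by Z:
  weight(Z=0) = 4/75
  weight(Z=2) = 1/210
Total weight = 4/75 + 1/210 = 61/1050
P(Z=0 | obs) = 4/75 / 61/1050 = 56/61
P(Z=2 | obs) = 1/210 / 61/1050 = 5/61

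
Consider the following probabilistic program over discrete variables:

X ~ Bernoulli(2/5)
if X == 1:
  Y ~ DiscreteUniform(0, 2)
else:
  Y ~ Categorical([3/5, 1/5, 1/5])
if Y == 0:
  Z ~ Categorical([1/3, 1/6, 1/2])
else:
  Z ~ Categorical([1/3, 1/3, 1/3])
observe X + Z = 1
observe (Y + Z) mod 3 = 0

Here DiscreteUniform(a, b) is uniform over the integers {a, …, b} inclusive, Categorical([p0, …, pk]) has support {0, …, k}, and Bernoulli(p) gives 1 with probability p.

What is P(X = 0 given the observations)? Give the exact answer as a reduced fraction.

P(X = 0 | obs) = 9/19

Enumerate traces; 2 have nonzero weight after conditioning:
  (X=0, Y=2, Z=1) weight 1/25
  (X=1, Y=0, Z=0) weight 2/45
Group by X:
  weight(X=0) = 1/25
  weight(X=1) = 2/45
Total weight = 1/25 + 2/45 = 19/225
P(X=0 | obs) = 1/25 / 19/225 = 9/19
P(X=1 | obs) = 2/45 / 19/225 = 10/19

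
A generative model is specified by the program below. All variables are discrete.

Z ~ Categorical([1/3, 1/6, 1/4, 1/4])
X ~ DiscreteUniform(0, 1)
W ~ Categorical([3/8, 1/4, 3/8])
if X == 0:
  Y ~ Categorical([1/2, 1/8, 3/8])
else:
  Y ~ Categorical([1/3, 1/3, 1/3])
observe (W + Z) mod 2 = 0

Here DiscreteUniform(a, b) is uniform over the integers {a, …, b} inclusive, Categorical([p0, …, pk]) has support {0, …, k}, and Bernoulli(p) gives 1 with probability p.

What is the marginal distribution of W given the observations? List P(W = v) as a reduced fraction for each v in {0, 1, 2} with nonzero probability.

Enumerate traces; 36 have nonzero weight after conditioning:
  (Z=0, X=0, W=0, Y=0) weight 1/32
  (Z=0, X=0, W=0, Y=1) weight 1/128
  (Z=0, X=0, W=0, Y=2) weight 3/128
  (Z=0, X=0, W=2, Y=0) weight 1/32
  (Z=0, X=0, W=2, Y=1) weight 1/128
  (Z=0, X=0, W=2, Y=2) weight 3/128
  (Z=0, X=1, W=0, Y=0) weight 1/48
  (Z=0, X=1, W=0, Y=1) weight 1/48
  (Z=1, X=0, W=1, Y=0) weight 1/96
  … 27 more
Group by W:
  weight(W=0) = 7/32
  weight(W=1) = 5/48
  weight(W=2) = 7/32
Total weight = 7/32 + 5/48 + 7/32 = 13/24
P(W=0 | obs) = 7/32 / 13/24 = 21/52
P(W=1 | obs) = 5/48 / 13/24 = 5/26
P(W=2 | obs) = 7/32 / 13/24 = 21/52

P(W=0) = 21/52, P(W=1) = 5/26, P(W=2) = 21/52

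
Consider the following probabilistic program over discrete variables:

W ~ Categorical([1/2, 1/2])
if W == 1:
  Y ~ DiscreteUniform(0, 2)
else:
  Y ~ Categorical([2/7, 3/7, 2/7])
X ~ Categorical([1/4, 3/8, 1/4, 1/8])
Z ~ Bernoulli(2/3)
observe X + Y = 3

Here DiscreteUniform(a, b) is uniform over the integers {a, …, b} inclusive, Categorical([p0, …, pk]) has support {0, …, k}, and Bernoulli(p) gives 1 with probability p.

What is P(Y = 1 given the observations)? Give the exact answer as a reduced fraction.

P(Y = 1 | obs) = 8/21

Enumerate traces; 12 have nonzero weight after conditioning:
  (W=0, Y=0, X=3, Z=0) weight 1/168
  (W=0, Y=0, X=3, Z=1) weight 1/84
  (W=0, Y=1, X=2, Z=0) weight 1/56
  (W=0, Y=1, X=2, Z=1) weight 1/28
  (W=0, Y=2, X=1, Z=0) weight 1/56
  (W=0, Y=2, X=1, Z=1) weight 1/28
  (W=1, Y=0, X=3, Z=0) weight 1/144
  (W=1, Y=0, X=3, Z=1) weight 1/72
  … 4 more
Group by Y:
  weight(Y=0) = 13/336
  weight(Y=1) = 2/21
  weight(Y=2) = 13/112
Total weight = 13/336 + 2/21 + 13/112 = 1/4
P(Y=0 | obs) = 13/336 / 1/4 = 13/84
P(Y=1 | obs) = 2/21 / 1/4 = 8/21
P(Y=2 | obs) = 13/112 / 1/4 = 13/28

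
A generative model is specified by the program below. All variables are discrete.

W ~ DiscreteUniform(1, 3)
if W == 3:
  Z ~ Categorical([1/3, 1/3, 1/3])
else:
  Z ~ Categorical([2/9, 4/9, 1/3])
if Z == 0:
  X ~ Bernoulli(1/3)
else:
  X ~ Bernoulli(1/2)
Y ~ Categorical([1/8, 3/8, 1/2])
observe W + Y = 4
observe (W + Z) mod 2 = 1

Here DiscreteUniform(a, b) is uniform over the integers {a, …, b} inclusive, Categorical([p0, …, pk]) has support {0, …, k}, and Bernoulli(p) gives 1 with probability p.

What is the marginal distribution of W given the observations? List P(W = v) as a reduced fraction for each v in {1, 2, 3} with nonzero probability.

P(W=2) = 8/17, P(W=3) = 9/17

Enumerate traces; 6 have nonzero weight after conditioning:
  (W=2, Z=1, X=0, Y=2) weight 1/27
  (W=2, Z=1, X=1, Y=2) weight 1/27
  (W=3, Z=0, X=0, Y=1) weight 1/36
  (W=3, Z=0, X=1, Y=1) weight 1/72
  (W=3, Z=2, X=0, Y=1) weight 1/48
  (W=3, Z=2, X=1, Y=1) weight 1/48
Group by W:
  weight(W=2) = 2/27
  weight(W=3) = 1/12
Total weight = 2/27 + 1/12 = 17/108
P(W=2 | obs) = 2/27 / 17/108 = 8/17
P(W=3 | obs) = 1/12 / 17/108 = 9/17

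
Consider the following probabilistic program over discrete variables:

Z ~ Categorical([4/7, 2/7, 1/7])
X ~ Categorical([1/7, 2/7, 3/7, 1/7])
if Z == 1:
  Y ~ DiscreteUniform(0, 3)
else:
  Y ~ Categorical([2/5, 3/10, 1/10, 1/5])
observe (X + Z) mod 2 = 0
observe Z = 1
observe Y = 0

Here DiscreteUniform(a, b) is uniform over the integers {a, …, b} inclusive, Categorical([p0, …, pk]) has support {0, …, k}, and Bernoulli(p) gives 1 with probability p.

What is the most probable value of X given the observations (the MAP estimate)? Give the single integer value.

Enumerate traces; 2 have nonzero weight after conditioning:
  (Z=1, X=1, Y=0) weight 1/49
  (Z=1, X=3, Y=0) weight 1/98
Group by X:
  weight(X=1) = 1/49
  weight(X=3) = 1/98
Total weight = 1/49 + 1/98 = 3/98
P(X=1 | obs) = 1/49 / 3/98 = 2/3
P(X=3 | obs) = 1/98 / 3/98 = 1/3
argmax = 1

argmax_v P(X = v | obs) = 1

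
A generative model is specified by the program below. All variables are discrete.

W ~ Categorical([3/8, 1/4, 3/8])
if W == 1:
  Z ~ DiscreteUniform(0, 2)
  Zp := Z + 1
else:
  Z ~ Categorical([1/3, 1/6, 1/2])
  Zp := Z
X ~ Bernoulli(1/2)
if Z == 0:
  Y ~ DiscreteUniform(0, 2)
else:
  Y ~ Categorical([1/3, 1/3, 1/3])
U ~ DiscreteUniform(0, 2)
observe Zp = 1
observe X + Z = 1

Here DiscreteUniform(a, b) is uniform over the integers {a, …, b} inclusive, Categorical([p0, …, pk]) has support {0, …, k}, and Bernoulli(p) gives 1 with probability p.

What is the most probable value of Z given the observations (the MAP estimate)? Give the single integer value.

Enumerate traces; 27 have nonzero weight after conditioning:
  (W=0, Z=1, X=0, Y=0, U=0) weight 1/288
  (W=0, Z=1, X=0, Y=0, U=1) weight 1/288
  (W=0, Z=1, X=0, Y=0, U=2) weight 1/288
  (W=0, Z=1, X=0, Y=1, U=0) weight 1/288
  (W=0, Z=1, X=0, Y=1, U=1) weight 1/288
  (W=0, Z=1, X=0, Y=1, U=2) weight 1/288
  (W=0, Z=1, X=0, Y=2, U=0) weight 1/288
  (W=0, Z=1, X=0, Y=2, U=1) weight 1/288
  (W=1, Z=0, X=1, Y=0, U=0) weight 1/216
  … 18 more
Group by Z:
  weight(Z=0) = 1/24
  weight(Z=1) = 1/16
Total weight = 1/24 + 1/16 = 5/48
P(Z=0 | obs) = 1/24 / 5/48 = 2/5
P(Z=1 | obs) = 1/16 / 5/48 = 3/5
argmax = 1

argmax_v P(Z = v | obs) = 1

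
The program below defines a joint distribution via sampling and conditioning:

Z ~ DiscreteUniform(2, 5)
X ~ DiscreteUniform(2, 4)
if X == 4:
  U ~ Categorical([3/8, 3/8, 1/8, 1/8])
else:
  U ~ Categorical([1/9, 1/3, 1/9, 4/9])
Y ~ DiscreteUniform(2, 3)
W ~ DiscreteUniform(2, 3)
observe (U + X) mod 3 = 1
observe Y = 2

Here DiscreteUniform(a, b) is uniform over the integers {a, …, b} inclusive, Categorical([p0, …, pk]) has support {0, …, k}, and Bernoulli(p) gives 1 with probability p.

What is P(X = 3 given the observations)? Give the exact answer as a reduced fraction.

P(X = 3 | obs) = 6/17

Enumerate traces; 32 have nonzero weight after conditioning:
  (Z=2, X=2, U=2, Y=2, W=2) weight 1/432
  (Z=2, X=2, U=2, Y=2, W=3) weight 1/432
  (Z=2, X=3, U=1, Y=2, W=2) weight 1/144
  (Z=2, X=3, U=1, Y=2, W=3) weight 1/144
  (Z=2, X=4, U=0, Y=2, W=2) weight 1/128
  (Z=2, X=4, U=0, Y=2, W=3) weight 1/128
  (Z=2, X=4, U=3, Y=2, W=2) weight 1/384
  (Z=2, X=4, U=3, Y=2, W=3) weight 1/384
  … 24 more
Group by X:
  weight(X=2) = 1/54
  weight(X=3) = 1/18
  weight(X=4) = 1/12
Total weight = 1/54 + 1/18 + 1/12 = 17/108
P(X=2 | obs) = 1/54 / 17/108 = 2/17
P(X=3 | obs) = 1/18 / 17/108 = 6/17
P(X=4 | obs) = 1/12 / 17/108 = 9/17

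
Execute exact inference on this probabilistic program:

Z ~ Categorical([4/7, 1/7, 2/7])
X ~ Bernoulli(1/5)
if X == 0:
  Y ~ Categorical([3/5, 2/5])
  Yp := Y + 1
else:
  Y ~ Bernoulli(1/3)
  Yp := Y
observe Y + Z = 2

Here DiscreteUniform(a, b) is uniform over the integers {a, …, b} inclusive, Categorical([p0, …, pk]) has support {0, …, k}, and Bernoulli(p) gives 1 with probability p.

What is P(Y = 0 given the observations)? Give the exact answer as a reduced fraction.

Enumerate traces; 4 have nonzero weight after conditioning:
  (Z=1, X=0, Y=1) weight 8/175
  (Z=1, X=1, Y=1) weight 1/105
  (Z=2, X=0, Y=0) weight 24/175
  (Z=2, X=1, Y=0) weight 4/105
Group by Y:
  weight(Y=0) = 92/525
  weight(Y=1) = 29/525
Total weight = 92/525 + 29/525 = 121/525
P(Y=0 | obs) = 92/525 / 121/525 = 92/121
P(Y=1 | obs) = 29/525 / 121/525 = 29/121

P(Y = 0 | obs) = 92/121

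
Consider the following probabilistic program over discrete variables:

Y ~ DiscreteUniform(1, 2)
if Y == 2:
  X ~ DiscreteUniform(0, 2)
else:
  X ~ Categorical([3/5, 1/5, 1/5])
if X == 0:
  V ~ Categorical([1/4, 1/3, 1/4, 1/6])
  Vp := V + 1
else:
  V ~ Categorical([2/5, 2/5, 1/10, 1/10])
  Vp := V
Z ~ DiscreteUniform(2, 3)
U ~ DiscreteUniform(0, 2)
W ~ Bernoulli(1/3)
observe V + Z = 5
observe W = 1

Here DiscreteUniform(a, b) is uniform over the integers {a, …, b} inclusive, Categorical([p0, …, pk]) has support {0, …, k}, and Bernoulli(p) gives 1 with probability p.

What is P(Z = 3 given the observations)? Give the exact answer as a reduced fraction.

P(Z = 3 | obs) = 153/271

Enumerate traces; 36 have nonzero weight after conditioning:
  (Y=1, X=0, V=2, Z=3, U=0, W=1) weight 1/240
  (Y=1, X=0, V=2, Z=3, U=1, W=1) weight 1/240
  (Y=1, X=0, V=2, Z=3, U=2, W=1) weight 1/240
  (Y=1, X=0, V=3, Z=2, U=0, W=1) weight 1/360
  (Y=1, X=0, V=3, Z=2, U=1, W=1) weight 1/360
  (Y=1, X=0, V=3, Z=2, U=2, W=1) weight 1/360
  (Y=1, X=1, V=2, Z=3, U=0, W=1) weight 1/1800
  (Y=1, X=1, V=2, Z=3, U=1, W=1) weight 1/1800
  … 28 more
Group by Z:
  weight(Z=2) = 59/2700
  weight(Z=3) = 17/600
Total weight = 59/2700 + 17/600 = 271/5400
P(Z=2 | obs) = 59/2700 / 271/5400 = 118/271
P(Z=3 | obs) = 17/600 / 271/5400 = 153/271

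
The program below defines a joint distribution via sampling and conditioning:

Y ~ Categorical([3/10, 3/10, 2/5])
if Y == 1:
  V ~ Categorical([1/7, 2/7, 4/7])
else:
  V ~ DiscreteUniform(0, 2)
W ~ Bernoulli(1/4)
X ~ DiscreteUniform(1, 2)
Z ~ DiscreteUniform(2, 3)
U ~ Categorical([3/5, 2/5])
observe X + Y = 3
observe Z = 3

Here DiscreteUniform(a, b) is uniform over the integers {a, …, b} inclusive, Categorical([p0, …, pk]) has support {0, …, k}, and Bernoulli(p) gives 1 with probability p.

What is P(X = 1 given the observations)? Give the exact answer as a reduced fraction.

P(X = 1 | obs) = 4/7

Enumerate traces; 24 have nonzero weight after conditioning:
  (Y=1, V=0, W=0, X=2, Z=3, U=0) weight 27/5600
  (Y=1, V=0, W=0, X=2, Z=3, U=1) weight 9/2800
  (Y=1, V=0, W=1, X=2, Z=3, U=0) weight 9/5600
  (Y=1, V=0, W=1, X=2, Z=3, U=1) weight 3/2800
  (Y=1, V=1, W=0, X=2, Z=3, U=0) weight 27/2800
  (Y=1, V=1, W=0, X=2, Z=3, U=1) weight 9/1400
  (Y=1, V=1, W=1, X=2, Z=3, U=0) weight 9/2800
  (Y=1, V=1, W=1, X=2, Z=3, U=1) weight 3/1400
  (Y=2, V=0, W=0, X=1, Z=3, U=0) weight 3/200
  … 15 more
Group by X:
  weight(X=1) = 1/10
  weight(X=2) = 3/40
Total weight = 1/10 + 3/40 = 7/40
P(X=1 | obs) = 1/10 / 7/40 = 4/7
P(X=2 | obs) = 3/40 / 7/40 = 3/7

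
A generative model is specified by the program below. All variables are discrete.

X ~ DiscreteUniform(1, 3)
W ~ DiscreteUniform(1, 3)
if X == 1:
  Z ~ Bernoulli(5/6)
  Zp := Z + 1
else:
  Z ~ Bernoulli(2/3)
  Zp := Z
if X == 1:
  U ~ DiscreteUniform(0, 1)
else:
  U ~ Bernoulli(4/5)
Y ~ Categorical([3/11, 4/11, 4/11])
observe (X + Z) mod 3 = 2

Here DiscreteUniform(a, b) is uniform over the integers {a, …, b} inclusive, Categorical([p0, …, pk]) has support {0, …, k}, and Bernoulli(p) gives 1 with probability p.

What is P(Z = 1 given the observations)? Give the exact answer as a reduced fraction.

Enumerate traces; 36 have nonzero weight after conditioning:
  (X=1, W=1, Z=1, U=0, Y=0) weight 5/396
  (X=1, W=1, Z=1, U=0, Y=1) weight 5/297
  (X=1, W=1, Z=1, U=0, Y=2) weight 5/297
  (X=1, W=1, Z=1, U=1, Y=0) weight 5/396
  (X=1, W=1, Z=1, U=1, Y=1) weight 5/297
  (X=1, W=1, Z=1, U=1, Y=2) weight 5/297
  (X=1, W=2, Z=1, U=0, Y=0) weight 5/396
  (X=1, W=2, Z=1, U=0, Y=1) weight 5/297
  (X=2, W=1, Z=0, U=0, Y=0) weight 1/495
  … 27 more
Group by Z:
  weight(Z=0) = 1/9
  weight(Z=1) = 5/18
Total weight = 1/9 + 5/18 = 7/18
P(Z=0 | obs) = 1/9 / 7/18 = 2/7
P(Z=1 | obs) = 5/18 / 7/18 = 5/7

P(Z = 1 | obs) = 5/7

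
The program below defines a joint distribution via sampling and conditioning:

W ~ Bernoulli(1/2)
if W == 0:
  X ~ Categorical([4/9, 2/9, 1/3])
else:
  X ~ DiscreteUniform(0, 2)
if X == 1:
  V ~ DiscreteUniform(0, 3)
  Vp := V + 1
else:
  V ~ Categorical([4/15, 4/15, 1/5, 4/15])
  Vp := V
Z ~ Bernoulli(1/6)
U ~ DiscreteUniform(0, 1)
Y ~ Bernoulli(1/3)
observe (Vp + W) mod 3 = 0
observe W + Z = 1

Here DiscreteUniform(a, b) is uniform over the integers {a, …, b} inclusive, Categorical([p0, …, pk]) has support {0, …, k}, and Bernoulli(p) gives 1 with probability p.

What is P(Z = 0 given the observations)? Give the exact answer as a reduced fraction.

P(Z = 0 | obs) = 585/839

Enumerate traces; 32 have nonzero weight after conditioning:
  (W=0, X=0, V=0, Z=1, U=0, Y=0) weight 4/1215
  (W=0, X=0, V=0, Z=1, U=0, Y=1) weight 2/1215
  (W=0, X=0, V=0, Z=1, U=1, Y=0) weight 4/1215
  (W=0, X=0, V=0, Z=1, U=1, Y=1) weight 2/1215
  (W=0, X=0, V=3, Z=1, U=0, Y=0) weight 4/1215
  (W=0, X=0, V=3, Z=1, U=0, Y=1) weight 2/1215
  (W=0, X=0, V=3, Z=1, U=1, Y=0) weight 4/1215
  (W=0, X=0, V=3, Z=1, U=1, Y=1) weight 2/1215
  (W=1, X=0, V=2, Z=0, U=0, Y=0) weight 1/108
  … 23 more
Group by Z:
  weight(Z=0) = 13/144
  weight(Z=1) = 127/3240
Total weight = 13/144 + 127/3240 = 839/6480
P(Z=0 | obs) = 13/144 / 839/6480 = 585/839
P(Z=1 | obs) = 127/3240 / 839/6480 = 254/839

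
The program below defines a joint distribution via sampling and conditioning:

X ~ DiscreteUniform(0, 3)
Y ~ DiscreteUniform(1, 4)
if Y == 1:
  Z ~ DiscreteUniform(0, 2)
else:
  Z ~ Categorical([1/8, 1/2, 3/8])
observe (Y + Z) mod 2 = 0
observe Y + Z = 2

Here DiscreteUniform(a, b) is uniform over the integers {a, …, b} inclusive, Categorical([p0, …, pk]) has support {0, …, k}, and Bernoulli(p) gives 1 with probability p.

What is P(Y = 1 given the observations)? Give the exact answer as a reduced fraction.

P(Y = 1 | obs) = 8/11

Enumerate traces; 8 have nonzero weight after conditioning:
  (X=0, Y=1, Z=1) weight 1/48
  (X=0, Y=2, Z=0) weight 1/128
  (X=1, Y=1, Z=1) weight 1/48
  (X=1, Y=2, Z=0) weight 1/128
  (X=2, Y=1, Z=1) weight 1/48
  (X=2, Y=2, Z=0) weight 1/128
  (X=3, Y=1, Z=1) weight 1/48
  (X=3, Y=2, Z=0) weight 1/128
Group by Y:
  weight(Y=1) = 1/12
  weight(Y=2) = 1/32
Total weight = 1/12 + 1/32 = 11/96
P(Y=1 | obs) = 1/12 / 11/96 = 8/11
P(Y=2 | obs) = 1/32 / 11/96 = 3/11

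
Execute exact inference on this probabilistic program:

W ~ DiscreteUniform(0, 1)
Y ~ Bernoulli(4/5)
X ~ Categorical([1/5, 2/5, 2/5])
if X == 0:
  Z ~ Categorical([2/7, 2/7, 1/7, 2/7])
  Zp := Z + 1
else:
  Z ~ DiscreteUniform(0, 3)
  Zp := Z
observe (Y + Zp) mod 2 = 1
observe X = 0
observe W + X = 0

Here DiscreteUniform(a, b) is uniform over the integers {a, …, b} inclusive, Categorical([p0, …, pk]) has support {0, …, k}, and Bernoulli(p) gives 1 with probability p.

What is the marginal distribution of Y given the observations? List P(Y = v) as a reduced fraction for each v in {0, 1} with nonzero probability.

P(Y=0) = 3/19, P(Y=1) = 16/19

Enumerate traces; 4 have nonzero weight after conditioning:
  (W=0, Y=0, X=0, Z=0) weight 1/175
  (W=0, Y=0, X=0, Z=2) weight 1/350
  (W=0, Y=1, X=0, Z=1) weight 4/175
  (W=0, Y=1, X=0, Z=3) weight 4/175
Group by Y:
  weight(Y=0) = 3/350
  weight(Y=1) = 8/175
Total weight = 3/350 + 8/175 = 19/350
P(Y=0 | obs) = 3/350 / 19/350 = 3/19
P(Y=1 | obs) = 8/175 / 19/350 = 16/19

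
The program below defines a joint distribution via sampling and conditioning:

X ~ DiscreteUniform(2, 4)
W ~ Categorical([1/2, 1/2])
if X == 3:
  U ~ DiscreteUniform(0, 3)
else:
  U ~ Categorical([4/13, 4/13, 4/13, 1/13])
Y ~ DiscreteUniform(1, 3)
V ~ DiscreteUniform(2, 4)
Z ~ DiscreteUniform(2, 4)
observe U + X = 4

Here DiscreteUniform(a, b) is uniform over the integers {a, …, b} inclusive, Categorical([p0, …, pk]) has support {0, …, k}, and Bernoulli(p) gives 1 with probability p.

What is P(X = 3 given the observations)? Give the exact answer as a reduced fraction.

P(X = 3 | obs) = 13/45

Enumerate traces; 162 have nonzero weight after conditioning:
  (X=2, W=0, U=2, Y=1, V=2, Z=2) weight 2/1053
  (X=2, W=0, U=2, Y=1, V=2, Z=3) weight 2/1053
  (X=2, W=0, U=2, Y=1, V=2, Z=4) weight 2/1053
  (X=2, W=0, U=2, Y=1, V=3, Z=2) weight 2/1053
  (X=2, W=0, U=2, Y=1, V=3, Z=3) weight 2/1053
  (X=2, W=0, U=2, Y=1, V=3, Z=4) weight 2/1053
  (X=2, W=0, U=2, Y=1, V=4, Z=2) weight 2/1053
  (X=2, W=0, U=2, Y=1, V=4, Z=3) weight 2/1053
  (X=3, W=0, U=1, Y=1, V=2, Z=2) weight 1/648
  (X=4, W=0, U=0, Y=1, V=2, Z=2) weight 2/1053
  … 152 more
Group by X:
  weight(X=2) = 4/39
  weight(X=3) = 1/12
  weight(X=4) = 4/39
Total weight = 4/39 + 1/12 + 4/39 = 15/52
P(X=2 | obs) = 4/39 / 15/52 = 16/45
P(X=3 | obs) = 1/12 / 15/52 = 13/45
P(X=4 | obs) = 4/39 / 15/52 = 16/45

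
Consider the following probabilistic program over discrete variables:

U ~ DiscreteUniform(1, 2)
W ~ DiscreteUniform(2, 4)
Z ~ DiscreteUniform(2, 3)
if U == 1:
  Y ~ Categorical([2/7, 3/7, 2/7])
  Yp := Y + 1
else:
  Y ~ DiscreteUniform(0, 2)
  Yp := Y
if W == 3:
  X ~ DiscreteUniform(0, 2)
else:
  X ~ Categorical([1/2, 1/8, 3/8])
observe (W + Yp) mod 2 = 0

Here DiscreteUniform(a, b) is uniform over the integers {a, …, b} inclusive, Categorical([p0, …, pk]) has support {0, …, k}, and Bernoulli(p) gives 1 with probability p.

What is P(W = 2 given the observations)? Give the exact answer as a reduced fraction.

Enumerate traces; 54 have nonzero weight after conditioning:
  (U=1, W=2, Z=2, Y=1, X=0) weight 1/56
  (U=1, W=2, Z=2, Y=1, X=1) weight 1/224
  (U=1, W=2, Z=2, Y=1, X=2) weight 3/224
  (U=1, W=2, Z=3, Y=1, X=0) weight 1/56
  (U=1, W=2, Z=3, Y=1, X=1) weight 1/224
  (U=1, W=2, Z=3, Y=1, X=2) weight 3/224
  (U=1, W=3, Z=2, Y=0, X=0) weight 1/126
  (U=1, W=3, Z=2, Y=0, X=1) weight 1/126
  (U=1, W=4, Z=2, Y=1, X=0) weight 1/56
  … 45 more
Group by W:
  weight(W=2) = 23/126
  weight(W=3) = 19/126
  weight(W=4) = 23/126
Total weight = 23/126 + 19/126 + 23/126 = 65/126
P(W=2 | obs) = 23/126 / 65/126 = 23/65
P(W=3 | obs) = 19/126 / 65/126 = 19/65
P(W=4 | obs) = 23/126 / 65/126 = 23/65

P(W = 2 | obs) = 23/65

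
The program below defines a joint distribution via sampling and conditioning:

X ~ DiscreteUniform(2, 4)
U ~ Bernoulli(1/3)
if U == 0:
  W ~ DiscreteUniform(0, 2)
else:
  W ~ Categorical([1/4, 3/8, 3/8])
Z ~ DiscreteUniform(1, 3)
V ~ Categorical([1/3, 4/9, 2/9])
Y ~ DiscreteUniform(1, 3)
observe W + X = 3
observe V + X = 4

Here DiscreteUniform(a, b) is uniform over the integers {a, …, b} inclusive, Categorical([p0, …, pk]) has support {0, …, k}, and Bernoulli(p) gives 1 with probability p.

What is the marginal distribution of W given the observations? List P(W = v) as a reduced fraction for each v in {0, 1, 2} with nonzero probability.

Enumerate traces; 36 have nonzero weight after conditioning:
  (X=2, U=0, W=1, Z=1, V=2, Y=1) weight 4/2187
  (X=2, U=0, W=1, Z=1, V=2, Y=2) weight 4/2187
  (X=2, U=0, W=1, Z=1, V=2, Y=3) weight 4/2187
  (X=2, U=0, W=1, Z=2, V=2, Y=1) weight 4/2187
  (X=2, U=0, W=1, Z=2, V=2, Y=2) weight 4/2187
  (X=2, U=0, W=1, Z=2, V=2, Y=3) weight 4/2187
  (X=2, U=0, W=1, Z=3, V=2, Y=1) weight 4/2187
  (X=2, U=0, W=1, Z=3, V=2, Y=2) weight 4/2187
  (X=3, U=0, W=0, Z=1, V=1, Y=1) weight 8/2187
  … 27 more
Group by W:
  weight(W=0) = 11/243
  weight(W=1) = 25/972
Total weight = 11/243 + 25/972 = 23/324
P(W=0 | obs) = 11/243 / 23/324 = 44/69
P(W=1 | obs) = 25/972 / 23/324 = 25/69

P(W=0) = 44/69, P(W=1) = 25/69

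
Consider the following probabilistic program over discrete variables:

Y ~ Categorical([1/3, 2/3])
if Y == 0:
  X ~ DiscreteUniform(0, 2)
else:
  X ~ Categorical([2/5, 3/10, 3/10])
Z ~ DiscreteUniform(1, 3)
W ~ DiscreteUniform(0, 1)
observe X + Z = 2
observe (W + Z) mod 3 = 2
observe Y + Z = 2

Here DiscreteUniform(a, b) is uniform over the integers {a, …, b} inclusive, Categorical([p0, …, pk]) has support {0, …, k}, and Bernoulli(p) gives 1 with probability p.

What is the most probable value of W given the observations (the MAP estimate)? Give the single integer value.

Enumerate traces; 2 have nonzero weight after conditioning:
  (Y=0, X=0, Z=2, W=0) weight 1/54
  (Y=1, X=1, Z=1, W=1) weight 1/30
Group by W:
  weight(W=0) = 1/54
  weight(W=1) = 1/30
Total weight = 1/54 + 1/30 = 7/135
P(W=0 | obs) = 1/54 / 7/135 = 5/14
P(W=1 | obs) = 1/30 / 7/135 = 9/14
argmax = 1

argmax_v P(W = v | obs) = 1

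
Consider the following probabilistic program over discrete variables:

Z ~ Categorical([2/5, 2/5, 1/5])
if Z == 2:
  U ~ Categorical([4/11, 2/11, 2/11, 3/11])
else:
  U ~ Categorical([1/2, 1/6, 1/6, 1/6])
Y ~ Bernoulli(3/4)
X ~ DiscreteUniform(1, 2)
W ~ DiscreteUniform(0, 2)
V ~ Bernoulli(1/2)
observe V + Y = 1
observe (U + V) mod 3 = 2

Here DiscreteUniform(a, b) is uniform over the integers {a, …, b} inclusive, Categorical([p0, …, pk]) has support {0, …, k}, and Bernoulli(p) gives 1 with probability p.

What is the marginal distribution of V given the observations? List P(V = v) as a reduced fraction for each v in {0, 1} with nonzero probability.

P(V=0) = 3/4, P(V=1) = 1/4

Enumerate traces; 36 have nonzero weight after conditioning:
  (Z=0, U=1, Y=0, X=1, W=0, V=1) weight 1/720
  (Z=0, U=1, Y=0, X=1, W=1, V=1) weight 1/720
  (Z=0, U=1, Y=0, X=1, W=2, V=1) weight 1/720
  (Z=0, U=1, Y=0, X=2, W=0, V=1) weight 1/720
  (Z=0, U=1, Y=0, X=2, W=1, V=1) weight 1/720
  (Z=0, U=1, Y=0, X=2, W=2, V=1) weight 1/720
  (Z=0, U=2, Y=1, X=1, W=0, V=0) weight 1/240
  (Z=0, U=2, Y=1, X=1, W=1, V=0) weight 1/240
  … 28 more
Group by V:
  weight(V=0) = 7/110
  weight(V=1) = 7/330
Total weight = 7/110 + 7/330 = 14/165
P(V=0 | obs) = 7/110 / 14/165 = 3/4
P(V=1 | obs) = 7/330 / 14/165 = 1/4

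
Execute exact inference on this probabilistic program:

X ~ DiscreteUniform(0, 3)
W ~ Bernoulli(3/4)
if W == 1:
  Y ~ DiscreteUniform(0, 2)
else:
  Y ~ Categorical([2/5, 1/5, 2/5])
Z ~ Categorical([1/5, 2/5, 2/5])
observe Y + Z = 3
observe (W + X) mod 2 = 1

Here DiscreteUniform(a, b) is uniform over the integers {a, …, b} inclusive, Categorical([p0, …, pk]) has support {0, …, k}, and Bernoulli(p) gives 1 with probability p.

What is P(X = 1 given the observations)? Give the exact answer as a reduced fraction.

Enumerate traces; 8 have nonzero weight after conditioning:
  (X=0, W=1, Y=1, Z=2) weight 1/40
  (X=0, W=1, Y=2, Z=1) weight 1/40
  (X=1, W=0, Y=1, Z=2) weight 1/200
  (X=1, W=0, Y=2, Z=1) weight 1/100
  (X=2, W=1, Y=1, Z=2) weight 1/40
  (X=2, W=1, Y=2, Z=1) weight 1/40
  (X=3, W=0, Y=1, Z=2) weight 1/200
  (X=3, W=0, Y=2, Z=1) weight 1/100
Group by X:
  weight(X=0) = 1/20
  weight(X=1) = 3/200
  weight(X=2) = 1/20
  weight(X=3) = 3/200
Total weight = 1/20 + 3/200 + 1/20 + 3/200 = 13/100
P(X=0 | obs) = 1/20 / 13/100 = 5/13
P(X=1 | obs) = 3/200 / 13/100 = 3/26
P(X=2 | obs) = 1/20 / 13/100 = 5/13
P(X=3 | obs) = 3/200 / 13/100 = 3/26

P(X = 1 | obs) = 3/26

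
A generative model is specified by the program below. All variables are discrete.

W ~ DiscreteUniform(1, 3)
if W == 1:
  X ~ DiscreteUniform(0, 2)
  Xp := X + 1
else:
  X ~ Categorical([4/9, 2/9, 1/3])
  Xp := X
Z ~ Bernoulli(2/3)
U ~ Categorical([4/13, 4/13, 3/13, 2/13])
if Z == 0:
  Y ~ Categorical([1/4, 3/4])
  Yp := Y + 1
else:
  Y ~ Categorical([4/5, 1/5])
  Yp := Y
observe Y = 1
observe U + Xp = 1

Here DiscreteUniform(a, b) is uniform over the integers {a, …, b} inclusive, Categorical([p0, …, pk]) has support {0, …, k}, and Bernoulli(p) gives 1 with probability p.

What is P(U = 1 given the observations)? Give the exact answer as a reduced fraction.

P(U = 1 | obs) = 8/15

Enumerate traces; 10 have nonzero weight after conditioning:
  (W=1, X=0, Z=0, U=0, Y=1) weight 1/117
  (W=1, X=0, Z=1, U=0, Y=1) weight 8/1755
  (W=2, X=0, Z=0, U=1, Y=1) weight 4/351
  (W=2, X=0, Z=1, U=1, Y=1) weight 32/5265
  (W=2, X=1, Z=0, U=0, Y=1) weight 2/351
  (W=2, X=1, Z=1, U=0, Y=1) weight 16/5265
  (W=3, X=0, Z=0, U=1, Y=1) weight 4/351
  (W=3, X=0, Z=1, U=1, Y=1) weight 32/5265
  … 2 more
Group by U:
  weight(U=0) = 161/5265
  weight(U=1) = 184/5265
Total weight = 161/5265 + 184/5265 = 23/351
P(U=0 | obs) = 161/5265 / 23/351 = 7/15
P(U=1 | obs) = 184/5265 / 23/351 = 8/15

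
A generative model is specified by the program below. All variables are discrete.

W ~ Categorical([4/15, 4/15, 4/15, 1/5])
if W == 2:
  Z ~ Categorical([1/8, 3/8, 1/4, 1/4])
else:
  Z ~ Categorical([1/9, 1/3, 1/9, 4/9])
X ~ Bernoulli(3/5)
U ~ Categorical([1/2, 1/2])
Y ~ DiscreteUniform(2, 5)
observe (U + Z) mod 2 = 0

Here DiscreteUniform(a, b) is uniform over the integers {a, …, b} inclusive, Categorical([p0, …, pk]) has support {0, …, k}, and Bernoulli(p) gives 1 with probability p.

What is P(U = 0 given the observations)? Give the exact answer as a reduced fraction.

Enumerate traces; 128 have nonzero weight after conditioning:
  (W=0, Z=0, X=0, U=0, Y=2) weight 1/675
  (W=0, Z=0, X=0, U=0, Y=3) weight 1/675
  (W=0, Z=0, X=0, U=0, Y=4) weight 1/675
  (W=0, Z=0, X=0, U=0, Y=5) weight 1/675
  (W=0, Z=0, X=1, U=0, Y=2) weight 1/450
  (W=0, Z=0, X=1, U=0, Y=3) weight 1/450
  (W=0, Z=0, X=1, U=0, Y=4) weight 1/450
  (W=0, Z=0, X=1, U=0, Y=5) weight 1/450
  (W=0, Z=1, X=0, U=1, Y=2) weight 1/225
  … 119 more
Group by U:
  weight(U=0) = 71/540
  weight(U=1) = 199/540
Total weight = 71/540 + 199/540 = 1/2
P(U=0 | obs) = 71/540 / 1/2 = 71/270
P(U=1 | obs) = 199/540 / 1/2 = 199/270

P(U = 0 | obs) = 71/270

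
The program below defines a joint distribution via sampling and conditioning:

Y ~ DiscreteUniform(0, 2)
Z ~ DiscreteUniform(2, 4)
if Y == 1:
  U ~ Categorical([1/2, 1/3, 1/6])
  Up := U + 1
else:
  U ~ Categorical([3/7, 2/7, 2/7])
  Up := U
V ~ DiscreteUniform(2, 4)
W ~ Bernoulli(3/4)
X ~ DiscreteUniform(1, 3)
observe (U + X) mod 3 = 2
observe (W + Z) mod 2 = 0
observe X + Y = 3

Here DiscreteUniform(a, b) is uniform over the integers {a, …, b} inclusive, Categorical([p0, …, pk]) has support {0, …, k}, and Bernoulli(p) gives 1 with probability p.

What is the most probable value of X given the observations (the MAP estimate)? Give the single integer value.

argmax_v P(X = v | obs) = 2

Enumerate traces; 27 have nonzero weight after conditioning:
  (Y=0, Z=2, U=2, V=2, W=0, X=3) weight 1/1134
  (Y=0, Z=2, U=2, V=3, W=0, X=3) weight 1/1134
  (Y=0, Z=2, U=2, V=4, W=0, X=3) weight 1/1134
  (Y=0, Z=3, U=2, V=2, W=1, X=3) weight 1/378
  (Y=0, Z=3, U=2, V=3, W=1, X=3) weight 1/378
  (Y=0, Z=3, U=2, V=4, W=1, X=3) weight 1/378
  (Y=0, Z=4, U=2, V=2, W=0, X=3) weight 1/1134
  (Y=0, Z=4, U=2, V=3, W=0, X=3) weight 1/1134
  (Y=1, Z=2, U=0, V=2, W=0, X=2) weight 1/648
  (Y=2, Z=2, U=1, V=2, W=0, X=1) weight 1/1134
  … 17 more
Group by X:
  weight(X=1) = 5/378
  weight(X=2) = 5/216
  weight(X=3) = 5/378
Total weight = 5/378 + 5/216 + 5/378 = 25/504
P(X=1 | obs) = 5/378 / 25/504 = 4/15
P(X=2 | obs) = 5/216 / 25/504 = 7/15
P(X=3 | obs) = 5/378 / 25/504 = 4/15
argmax = 2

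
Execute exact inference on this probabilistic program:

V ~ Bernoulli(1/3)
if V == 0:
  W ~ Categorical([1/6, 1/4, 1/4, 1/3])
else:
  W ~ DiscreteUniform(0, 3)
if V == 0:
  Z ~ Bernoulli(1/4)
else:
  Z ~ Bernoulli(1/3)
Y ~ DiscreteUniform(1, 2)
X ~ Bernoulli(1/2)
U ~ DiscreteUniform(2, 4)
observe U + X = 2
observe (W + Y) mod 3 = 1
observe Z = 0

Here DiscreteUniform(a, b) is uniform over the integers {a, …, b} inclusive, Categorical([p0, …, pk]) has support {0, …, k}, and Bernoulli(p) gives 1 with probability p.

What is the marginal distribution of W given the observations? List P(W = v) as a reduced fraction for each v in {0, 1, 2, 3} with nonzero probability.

P(W=0) = 10/39, P(W=2) = 1/3, P(W=3) = 16/39

Enumerate traces; 6 have nonzero weight after conditioning:
  (V=0, W=0, Z=0, Y=1, X=0, U=2) weight 1/144
  (V=0, W=2, Z=0, Y=2, X=0, U=2) weight 1/96
  (V=0, W=3, Z=0, Y=1, X=0, U=2) weight 1/72
  (V=1, W=0, Z=0, Y=1, X=0, U=2) weight 1/216
  (V=1, W=2, Z=0, Y=2, X=0, U=2) weight 1/216
  (V=1, W=3, Z=0, Y=1, X=0, U=2) weight 1/216
Group by W:
  weight(W=0) = 5/432
  weight(W=2) = 13/864
  weight(W=3) = 1/54
Total weight = 5/432 + 13/864 + 1/54 = 13/288
P(W=0 | obs) = 5/432 / 13/288 = 10/39
P(W=2 | obs) = 13/864 / 13/288 = 1/3
P(W=3 | obs) = 1/54 / 13/288 = 16/39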